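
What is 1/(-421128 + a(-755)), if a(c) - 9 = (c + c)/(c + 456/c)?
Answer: -570481/240239248189 ≈ -2.3746e-6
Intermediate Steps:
a(c) = 9 + 2*c/(c + 456/c) (a(c) = 9 + (c + c)/(c + 456/c) = 9 + (2*c)/(c + 456/c) = 9 + 2*c/(c + 456/c))
1/(-421128 + a(-755)) = 1/(-421128 + (4104 + 11*(-755)**2)/(456 + (-755)**2)) = 1/(-421128 + (4104 + 11*570025)/(456 + 570025)) = 1/(-421128 + (4104 + 6270275)/570481) = 1/(-421128 + (1/570481)*6274379) = 1/(-421128 + 6274379/570481) = 1/(-240239248189/570481) = -570481/240239248189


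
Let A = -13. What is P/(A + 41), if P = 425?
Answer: 425/28 ≈ 15.179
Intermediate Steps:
P/(A + 41) = 425/(-13 + 41) = 425/28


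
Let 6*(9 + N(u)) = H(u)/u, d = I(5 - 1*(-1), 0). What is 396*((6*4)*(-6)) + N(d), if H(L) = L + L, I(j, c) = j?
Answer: -171098/3 ≈ -57033.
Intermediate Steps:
d = 6 (d = 5 - 1*(-1) = 5 + 1 = 6)
H(L) = 2*L
N(u) = -26/3 (N(u) = -9 + ((2*u)/u)/6 = -9 + (1/6)*2 = -9 + 1/3 = -26/3)
396*((6*4)*(-6)) + N(d) = 396*((6*4)*(-6)) - 26/3 = 396*(24*(-6)) - 26/3 = 396*(-144) - 26/3 = -57024 - 26/3 = -171098/3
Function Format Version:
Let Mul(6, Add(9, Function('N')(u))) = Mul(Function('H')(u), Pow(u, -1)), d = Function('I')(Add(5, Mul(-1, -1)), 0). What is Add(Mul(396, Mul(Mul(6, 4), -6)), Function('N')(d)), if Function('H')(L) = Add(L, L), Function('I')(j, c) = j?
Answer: Rational(-171098, 3) ≈ -57033.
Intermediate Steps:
d = 6 (d = Add(5, Mul(-1, -1)) = Add(5, 1) = 6)
Function('H')(L) = Mul(2, L)
Function('N')(u) = Rational(-26, 3) (Function('N')(u) = Add(-9, Mul(Rational(1, 6), Mul(Mul(2, u), Pow(u, -1)))) = Add(-9, Mul(Rational(1, 6), 2)) = Add(-9, Rational(1, 3)) = Rational(-26, 3))
Add(Mul(396, Mul(Mul(6, 4), -6)), Function('N')(d)) = Add(Mul(396, Mul(Mul(6, 4), -6)), Rational(-26, 3)) = Add(Mul(396, Mul(24, -6)), Rational(-26, 3)) = Add(Mul(396, -144), Rational(-26, 3)) = Add(-57024, Rational(-26, 3)) = Rational(-171098, 3)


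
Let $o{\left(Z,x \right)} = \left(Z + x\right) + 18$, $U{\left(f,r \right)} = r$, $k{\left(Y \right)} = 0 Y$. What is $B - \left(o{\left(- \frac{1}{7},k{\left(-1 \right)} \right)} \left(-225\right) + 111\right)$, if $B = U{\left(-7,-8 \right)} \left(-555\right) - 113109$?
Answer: $- \frac{733335}{7} \approx -1.0476 \cdot 10^{5}$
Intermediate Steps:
$k{\left(Y \right)} = 0$
$o{\left(Z,x \right)} = 18 + Z + x$
$B = -108669$ ($B = \left(-8\right) \left(-555\right) - 113109 = 4440 - 113109 = -108669$)
$B - \left(o{\left(- \frac{1}{7},k{\left(-1 \right)} \right)} \left(-225\right) + 111\right) = -108669 - \left(\left(18 - \frac{1}{7} + 0\right) \left(-225\right) + 111\right) = -108669 - \left(\frac{125}{7} \left(-225\right) + 111\right) = -108669 - \left(- \frac{28125}{7} + 111\right) = -108669 - - \frac{27348}{7} = -108669 + \frac{27348}{7} = - \frac{733335}{7}$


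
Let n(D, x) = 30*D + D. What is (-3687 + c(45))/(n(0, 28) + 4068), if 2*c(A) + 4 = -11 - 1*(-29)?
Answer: -920/1017 ≈ -0.90462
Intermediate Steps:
c(A) = 7 (c(A) = -2 + (-11 - 1*(-29))/2 = -2 + (-11 + 29)/2 = -2 + (1/2)*18 = -2 + 9 = 7)
n(D, x) = 31*D
(-3687 + c(45))/(n(0, 28) + 4068) = (-3687 + 7)/(31*0 + 4068) = -3680/(0 + 4068) = -3680/4068 = -3680*1/4068 = -920/1017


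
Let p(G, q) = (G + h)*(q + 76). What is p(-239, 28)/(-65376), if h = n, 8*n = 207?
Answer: 22165/65376 ≈ 0.33904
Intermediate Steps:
n = 207/8 (n = (⅛)*207 = 207/8 ≈ 25.875)
h = 207/8 ≈ 25.875
p(G, q) = (76 + q)*(207/8 + G) (p(G, q) = (G + 207/8)*(q + 76) = (207/8 + G)*(76 + q) = (76 + q)*(207/8 + G))
p(-239, 28)/(-65376) = (3933/2 + 76*(-239) + (207/8)*28 - 239*28)/(-65376) = (3933/2 - 18164 + 1449/2 - 6692)*(-1/65376) = -22165*(-1/65376) = 22165/65376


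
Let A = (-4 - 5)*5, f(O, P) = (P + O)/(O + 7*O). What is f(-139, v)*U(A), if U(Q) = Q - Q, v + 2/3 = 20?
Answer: 0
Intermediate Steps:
v = 58/3 (v = -⅔ + 20 = 58/3 ≈ 19.333)
f(O, P) = (O + P)/(8*O) (f(O, P) = (O + P)/((8*O)) = (O + P)*(1/(8*O)) = (O + P)/(8*O))
A = -45 (A = -9*5 = -45)
U(Q) = 0
f(-139, v)*U(A) = ((⅛)*(-139 + 58/3)/(-139))*0 = ((⅛)*(-1/139)*(-359/3))*0 = (359/3336)*0 = 0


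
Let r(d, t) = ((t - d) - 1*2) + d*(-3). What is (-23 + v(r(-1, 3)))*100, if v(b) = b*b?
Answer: 200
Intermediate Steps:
r(d, t) = -2 + t - 4*d (r(d, t) = ((t - d) - 2) - 3*d = (-2 + t - d) - 3*d = -2 + t - 4*d)
v(b) = b²
(-23 + v(r(-1, 3)))*100 = (-23 + (-2 + 3 - 4*(-1))²)*100 = (-23 + (-2 + 3 + 4)²)*100 = (-23 + 5²)*100 = (-23 + 25)*100 = 2*100 = 200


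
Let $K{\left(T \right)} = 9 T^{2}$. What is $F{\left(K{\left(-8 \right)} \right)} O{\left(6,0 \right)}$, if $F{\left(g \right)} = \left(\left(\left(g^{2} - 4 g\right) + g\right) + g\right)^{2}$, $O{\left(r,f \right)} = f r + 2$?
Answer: $218624458752$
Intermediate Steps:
$O{\left(r,f \right)} = 2 + f r$
$F{\left(g \right)} = \left(g^{2} - 2 g\right)^{2}$ ($F{\left(g \right)} = \left(\left(g^{2} - 3 g\right) + g\right)^{2} = \left(g^{2} - 2 g\right)^{2}$)
$F{\left(K{\left(-8 \right)} \right)} O{\left(6,0 \right)} = \left(9 \left(-8\right)^{2}\right)^{2} \left(-2 + 9 \left(-8\right)^{2}\right)^{2} \left(2 + 0 \cdot 6\right) = \left(9 \cdot 64\right)^{2} \left(-2 + 9 \cdot 64\right)^{2} \left(2 + 0\right) = 576^{2} \left(-2 + 576\right)^{2} \cdot 2 = 331776 \cdot 574^{2} \cdot 2 = 331776 \cdot 329476 \cdot 2 = 109312229376 \cdot 2 = 218624458752$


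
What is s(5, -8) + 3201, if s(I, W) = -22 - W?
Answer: 3187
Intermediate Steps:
s(5, -8) + 3201 = (-22 - 1*(-8)) + 3201 = (-22 + 8) + 3201 = -14 + 3201 = 3187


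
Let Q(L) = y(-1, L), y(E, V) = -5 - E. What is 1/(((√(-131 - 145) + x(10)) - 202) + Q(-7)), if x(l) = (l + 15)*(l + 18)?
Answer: 247/122156 - I*√69/122156 ≈ 0.002022 - 6.8e-5*I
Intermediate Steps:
x(l) = (15 + l)*(18 + l)
Q(L) = -4 (Q(L) = -5 - 1*(-1) = -5 + 1 = -4)
1/(((√(-131 - 145) + x(10)) - 202) + Q(-7)) = 1/(((√(-131 - 145) + (270 + 10² + 33*10)) - 202) - 4) = 1/(((√(-276) + (270 + 100 + 330)) - 202) - 4) = 1/(((2*I*√69 + 700) - 202) - 4) = 1/(((700 + 2*I*√69) - 202) - 4) = 1/((498 + 2*I*√69) - 4) = 1/(494 + 2*I*√69)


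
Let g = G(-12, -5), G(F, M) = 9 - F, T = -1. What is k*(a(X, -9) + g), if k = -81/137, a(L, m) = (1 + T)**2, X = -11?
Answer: -1701/137 ≈ -12.416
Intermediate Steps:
a(L, m) = 0 (a(L, m) = (1 - 1)**2 = 0**2 = 0)
g = 21 (g = 9 - 1*(-12) = 9 + 12 = 21)
k = -81/137 (k = -81*1/137 = -81/137 ≈ -0.59124)
k*(a(X, -9) + g) = -81*(0 + 21)/137 = -81/137*21 = -1701/137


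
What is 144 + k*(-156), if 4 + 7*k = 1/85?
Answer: 138564/595 ≈ 232.88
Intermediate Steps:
k = -339/595 (k = -4/7 + (⅐)/85 = -4/7 + (⅐)*(1/85) = -4/7 + 1/595 = -339/595 ≈ -0.56975)
144 + k*(-156) = 144 - 339/595*(-156) = 144 + 52884/595 = 138564/595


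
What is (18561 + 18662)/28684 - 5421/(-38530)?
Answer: 794849077/552597260 ≈ 1.4384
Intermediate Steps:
(18561 + 18662)/28684 - 5421/(-38530) = 37223*(1/28684) - 5421*(-1/38530) = 37223/28684 + 5421/38530 = 794849077/552597260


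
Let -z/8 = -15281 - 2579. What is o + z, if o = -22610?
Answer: 120270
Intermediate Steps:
z = 142880 (z = -8*(-15281 - 2579) = -8*(-17860) = 142880)
o + z = -22610 + 142880 = 120270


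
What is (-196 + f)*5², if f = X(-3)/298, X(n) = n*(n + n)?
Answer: -729875/149 ≈ -4898.5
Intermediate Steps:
X(n) = 2*n² (X(n) = n*(2*n) = 2*n²)
f = 9/149 (f = (2*(-3)²)/298 = (2*9)*(1/298) = 18*(1/298) = 9/149 ≈ 0.060403)
(-196 + f)*5² = (-196 + 9/149)*5² = -29195/149*25 = -729875/149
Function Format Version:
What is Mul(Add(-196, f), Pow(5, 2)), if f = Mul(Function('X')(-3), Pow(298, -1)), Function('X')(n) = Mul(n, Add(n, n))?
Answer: Rational(-729875, 149) ≈ -4898.5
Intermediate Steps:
Function('X')(n) = Mul(2, Pow(n, 2)) (Function('X')(n) = Mul(n, Mul(2, n)) = Mul(2, Pow(n, 2)))
f = Rational(9, 149) (f = Mul(Mul(2, Pow(-3, 2)), Pow(298, -1)) = Mul(Mul(2, 9), Rational(1, 298)) = Mul(18, Rational(1, 298)) = Rational(9, 149) ≈ 0.060403)
Mul(Add(-196, f), Pow(5, 2)) = Mul(Add(-196, Rational(9, 149)), Pow(5, 2)) = Mul(Rational(-29195, 149), 25) = Rational(-729875, 149)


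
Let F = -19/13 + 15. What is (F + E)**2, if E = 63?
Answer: 990025/169 ≈ 5858.1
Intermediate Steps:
F = 176/13 (F = (1/13)*(-19) + 15 = -19/13 + 15 = 176/13 ≈ 13.538)
(F + E)**2 = (176/13 + 63)**2 = (995/13)**2 = 990025/169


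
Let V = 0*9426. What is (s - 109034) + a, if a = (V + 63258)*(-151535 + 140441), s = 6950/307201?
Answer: -215622319345536/307201 ≈ -7.0189e+8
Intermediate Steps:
V = 0
s = 6950/307201 (s = 6950*(1/307201) = 6950/307201 ≈ 0.022624)
a = -701784252 (a = (0 + 63258)*(-151535 + 140441) = 63258*(-11094) = -701784252)
(s - 109034) + a = (6950/307201 - 109034) - 701784252 = -33495346884/307201 - 701784252 = -215622319345536/307201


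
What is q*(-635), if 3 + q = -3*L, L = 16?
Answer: 32385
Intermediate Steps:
q = -51 (q = -3 - 3*16 = -3 - 48 = -51)
q*(-635) = -51*(-635) = 32385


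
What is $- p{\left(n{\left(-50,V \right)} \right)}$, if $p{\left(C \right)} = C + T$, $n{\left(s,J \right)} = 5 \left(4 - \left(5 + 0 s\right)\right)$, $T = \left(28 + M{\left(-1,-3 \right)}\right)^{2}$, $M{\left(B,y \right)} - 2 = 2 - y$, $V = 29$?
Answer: $-1220$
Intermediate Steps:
$M{\left(B,y \right)} = 4 - y$ ($M{\left(B,y \right)} = 2 - \left(-2 + y\right) = 4 - y$)
$T = 1225$ ($T = \left(28 + \left(4 - -3\right)\right)^{2} = \left(28 + \left(4 + 3\right)\right)^{2} = \left(28 + 7\right)^{2} = 35^{2} = 1225$)
$n{\left(s,J \right)} = -5$ ($n{\left(s,J \right)} = 5 \left(4 + \left(-5 + 0\right)\right) = 5 \left(4 - 5\right) = 5 \left(-1\right) = -5$)
$p{\left(C \right)} = 1225 + C$ ($p{\left(C \right)} = C + 1225 = 1225 + C$)
$- p{\left(n{\left(-50,V \right)} \right)} = - (1225 - 5) = \left(-1\right) 1220 = -1220$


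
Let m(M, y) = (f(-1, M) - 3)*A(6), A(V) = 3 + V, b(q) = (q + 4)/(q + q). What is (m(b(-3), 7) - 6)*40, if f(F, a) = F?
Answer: -1680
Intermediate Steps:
b(q) = (4 + q)/(2*q) (b(q) = (4 + q)/((2*q)) = (4 + q)*(1/(2*q)) = (4 + q)/(2*q))
m(M, y) = -36 (m(M, y) = (-1 - 3)*(3 + 6) = -4*9 = -36)
(m(b(-3), 7) - 6)*40 = (-36 - 6)*40 = -42*40 = -1680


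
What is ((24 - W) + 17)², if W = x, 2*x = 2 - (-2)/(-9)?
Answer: 130321/81 ≈ 1608.9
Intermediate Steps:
x = 8/9 (x = (2 - (-2)/(-9))/2 = (2 - (-2)*(-1)/9)/2 = (2 - 1*2/9)/2 = (2 - 2/9)/2 = (½)*(16/9) = 8/9 ≈ 0.88889)
W = 8/9 ≈ 0.88889
((24 - W) + 17)² = ((24 - 1*8/9) + 17)² = ((24 - 8/9) + 17)² = (208/9 + 17)² = (361/9)² = 130321/81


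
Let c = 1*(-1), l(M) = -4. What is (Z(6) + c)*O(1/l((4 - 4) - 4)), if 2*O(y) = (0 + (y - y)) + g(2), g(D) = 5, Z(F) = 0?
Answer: -5/2 ≈ -2.5000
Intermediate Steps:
c = -1
O(y) = 5/2 (O(y) = ((0 + (y - y)) + 5)/2 = ((0 + 0) + 5)/2 = (0 + 5)/2 = (1/2)*5 = 5/2)
(Z(6) + c)*O(1/l((4 - 4) - 4)) = (0 - 1)*(5/2) = -1*5/2 = -5/2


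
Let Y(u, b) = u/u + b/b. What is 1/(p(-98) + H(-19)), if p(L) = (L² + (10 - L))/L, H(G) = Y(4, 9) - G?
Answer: -49/3827 ≈ -0.012804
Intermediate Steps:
Y(u, b) = 2 (Y(u, b) = 1 + 1 = 2)
H(G) = 2 - G
p(L) = (10 + L² - L)/L
1/(p(-98) + H(-19)) = 1/((-1 - 98 + 10/(-98)) + (2 - 1*(-19))) = 1/((-1 - 98 + 10*(-1/98)) + (2 + 19)) = 1/((-1 - 98 - 5/49) + 21) = 1/(-4856/49 + 21) = 1/(-3827/49) = -49/3827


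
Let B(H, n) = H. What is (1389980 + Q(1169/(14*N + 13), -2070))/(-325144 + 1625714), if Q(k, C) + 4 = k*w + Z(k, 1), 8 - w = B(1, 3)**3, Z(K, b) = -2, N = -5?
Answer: 15844067/14826498 ≈ 1.0686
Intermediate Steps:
w = 7 (w = 8 - 1*1**3 = 8 - 1*1 = 8 - 1 = 7)
Q(k, C) = -6 + 7*k (Q(k, C) = -4 + (k*7 - 2) = -4 + (7*k - 2) = -4 + (-2 + 7*k) = -6 + 7*k)
(1389980 + Q(1169/(14*N + 13), -2070))/(-325144 + 1625714) = (1389980 + (-6 + 7*(1169/(14*(-5) + 13))))/(-325144 + 1625714) = (1389980 + (-6 + 7*(1169/(-70 + 13))))/1300570 = (1389980 + (-6 + 7*(1169/(-57))))*(1/1300570) = (1389980 + (-6 + 7*(1169*(-1/57))))*(1/1300570) = (1389980 + (-6 + 7*(-1169/57)))*(1/1300570) = (1389980 + (-6 - 8183/57))*(1/1300570) = (1389980 - 8525/57)*(1/1300570) = (79220335/57)*(1/1300570) = 15844067/14826498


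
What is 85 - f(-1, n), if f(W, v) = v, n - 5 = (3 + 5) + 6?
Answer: 66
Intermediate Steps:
n = 19 (n = 5 + ((3 + 5) + 6) = 5 + (8 + 6) = 5 + 14 = 19)
85 - f(-1, n) = 85 - 1*19 = 85 - 19 = 66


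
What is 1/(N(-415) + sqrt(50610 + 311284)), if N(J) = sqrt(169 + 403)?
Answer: 1/(sqrt(361894) + 2*sqrt(143)) ≈ 0.0015987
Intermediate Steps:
N(J) = 2*sqrt(143) (N(J) = sqrt(572) = 2*sqrt(143))
1/(N(-415) + sqrt(50610 + 311284)) = 1/(2*sqrt(143) + sqrt(50610 + 311284)) = 1/(2*sqrt(143) + sqrt(361894)) = 1/(sqrt(361894) + 2*sqrt(143))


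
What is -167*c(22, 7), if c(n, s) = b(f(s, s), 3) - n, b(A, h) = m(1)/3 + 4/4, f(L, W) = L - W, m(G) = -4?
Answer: 11189/3 ≈ 3729.7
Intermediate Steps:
b(A, h) = -1/3 (b(A, h) = -4/3 + 4/4 = -4*1/3 + 4*(1/4) = -4/3 + 1 = -1/3)
c(n, s) = -1/3 - n
-167*c(22, 7) = -167*(-1/3 - 1*22) = -167*(-1/3 - 22) = -167*(-67/3) = 11189/3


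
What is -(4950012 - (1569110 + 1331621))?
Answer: -2049281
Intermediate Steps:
-(4950012 - (1569110 + 1331621)) = -(4950012 - 1*2900731) = -(4950012 - 2900731) = -1*2049281 = -2049281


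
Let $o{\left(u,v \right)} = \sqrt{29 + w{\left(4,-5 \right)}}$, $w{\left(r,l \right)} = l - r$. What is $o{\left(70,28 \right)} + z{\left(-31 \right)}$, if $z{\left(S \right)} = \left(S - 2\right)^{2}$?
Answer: $1089 + 2 \sqrt{5} \approx 1093.5$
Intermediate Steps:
$o{\left(u,v \right)} = 2 \sqrt{5}$ ($o{\left(u,v \right)} = \sqrt{29 - 9} = \sqrt{20} = 2 \sqrt{5}$)
$z{\left(S \right)} = \left(-2 + S\right)^{2}$
$o{\left(70,28 \right)} + z{\left(-31 \right)} = 2 \sqrt{5} + \left(-2 - 31\right)^{2} = 2 \sqrt{5} + \left(-33\right)^{2} = 2 \sqrt{5} + 1089 = 1089 + 2 \sqrt{5}$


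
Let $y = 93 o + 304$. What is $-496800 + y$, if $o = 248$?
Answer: $-473432$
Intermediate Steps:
$y = 23368$ ($y = 93 \cdot 248 + 304 = 23064 + 304 = 23368$)
$-496800 + y = -496800 + 23368 = -473432$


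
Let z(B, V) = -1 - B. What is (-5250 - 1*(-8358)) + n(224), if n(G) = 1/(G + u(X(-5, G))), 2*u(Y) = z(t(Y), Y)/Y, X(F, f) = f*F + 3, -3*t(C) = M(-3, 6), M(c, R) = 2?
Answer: 4665888594/1501249 ≈ 3108.0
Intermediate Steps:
t(C) = -⅔ (t(C) = -⅓*2 = -⅔)
X(F, f) = 3 + F*f (X(F, f) = F*f + 3 = 3 + F*f)
u(Y) = -1/(6*Y) (u(Y) = ((-1 - 1*(-⅔))/Y)/2 = ((-1 + ⅔)/Y)/2 = (-1/(3*Y))/2 = -1/(6*Y))
n(G) = 1/(G - 1/(6*(3 - 5*G)))
(-5250 - 1*(-8358)) + n(224) = (-5250 - 1*(-8358)) + 6*(-3 + 5*224)/(1 + 6*224*(-3 + 5*224)) = (-5250 + 8358) + 6*(-3 + 1120)/(1 + 6*224*(-3 + 1120)) = 3108 + 6*1117/(1 + 6*224*1117) = 3108 + 6*1117/(1 + 1501248) = 3108 + 6*1117/1501249 = 3108 + 6*(1/1501249)*1117 = 3108 + 6702/1501249 = 4665888594/1501249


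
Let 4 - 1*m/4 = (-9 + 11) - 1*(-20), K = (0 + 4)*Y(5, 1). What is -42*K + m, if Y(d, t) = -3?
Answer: 432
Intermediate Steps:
K = -12 (K = (0 + 4)*(-3) = 4*(-3) = -12)
m = -72 (m = 16 - 4*((-9 + 11) - 1*(-20)) = 16 - 4*(2 + 20) = 16 - 4*22 = 16 - 88 = -72)
-42*K + m = -42*(-12) - 72 = 504 - 72 = 432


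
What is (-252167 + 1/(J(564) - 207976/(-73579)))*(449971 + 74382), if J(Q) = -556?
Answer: -5381795696057777935/40701948 ≈ -1.3222e+11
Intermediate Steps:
(-252167 + 1/(J(564) - 207976/(-73579)))*(449971 + 74382) = (-252167 + 1/(-556 - 207976/(-73579)))*(449971 + 74382) = (-252167 + 1/(-556 - 207976*(-1/73579)))*524353 = (-252167 + 1/(-556 + 207976/73579))*524353 = (-252167 + 1/(-40701948/73579))*524353 = (-252167 - 73579/40701948)*524353 = -10263688194895/40701948*524353 = -5381795696057777935/40701948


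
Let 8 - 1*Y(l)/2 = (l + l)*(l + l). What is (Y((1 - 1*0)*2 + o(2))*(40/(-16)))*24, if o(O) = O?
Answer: 6720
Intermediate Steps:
Y(l) = 16 - 8*l**2 (Y(l) = 16 - 2*(l + l)*(l + l) = 16 - 2*2*l*2*l = 16 - 8*l**2)
(Y((1 - 1*0)*2 + o(2))*(40/(-16)))*24 = ((16 - 8*((1 - 1*0)*2 + 2)**2)*(40/(-16)))*24 = ((16 - 8*((1 + 0)*2 + 2)**2)*(40*(-1/16)))*24 = ((16 - 8*(1*2 + 2)**2)*(-5/2))*24 = ((16 - 8*(2 + 2)**2)*(-5/2))*24 = ((16 - 8*4**2)*(-5/2))*24 = ((16 - 8*16)*(-5/2))*24 = ((16 - 128)*(-5/2))*24 = -112*(-5/2)*24 = 280*24 = 6720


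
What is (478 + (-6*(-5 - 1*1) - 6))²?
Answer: 258064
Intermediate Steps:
(478 + (-6*(-5 - 1*1) - 6))² = (478 + (-6*(-5 - 1) - 6))² = (478 + (-6*(-6) - 6))² = (478 + (36 - 6))² = (478 + 30)² = 508² = 258064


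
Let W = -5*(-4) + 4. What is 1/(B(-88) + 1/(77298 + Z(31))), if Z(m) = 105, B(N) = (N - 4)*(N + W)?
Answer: 77403/455748865 ≈ 0.00016984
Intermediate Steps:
W = 24 (W = 20 + 4 = 24)
B(N) = (-4 + N)*(24 + N) (B(N) = (N - 4)*(N + 24) = (-4 + N)*(24 + N))
1/(B(-88) + 1/(77298 + Z(31))) = 1/((-96 + (-88)² + 20*(-88)) + 1/(77298 + 105)) = 1/((-96 + 7744 - 1760) + 1/77403) = 1/(5888 + 1/77403) = 1/(455748865/77403) = 77403/455748865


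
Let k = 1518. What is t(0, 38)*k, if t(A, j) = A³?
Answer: 0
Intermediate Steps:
t(0, 38)*k = 0³*1518 = 0*1518 = 0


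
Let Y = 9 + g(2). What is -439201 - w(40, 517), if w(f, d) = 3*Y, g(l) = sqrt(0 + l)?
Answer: -439228 - 3*sqrt(2) ≈ -4.3923e+5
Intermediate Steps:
g(l) = sqrt(l)
Y = 9 + sqrt(2) ≈ 10.414
w(f, d) = 27 + 3*sqrt(2) (w(f, d) = 3*(9 + sqrt(2)) = 27 + 3*sqrt(2))
-439201 - w(40, 517) = -439201 - (27 + 3*sqrt(2)) = -439201 + (-27 - 3*sqrt(2)) = -439228 - 3*sqrt(2)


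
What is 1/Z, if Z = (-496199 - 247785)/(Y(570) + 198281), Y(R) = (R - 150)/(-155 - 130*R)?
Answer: -2944671047/11048906384 ≈ -0.26651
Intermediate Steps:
Y(R) = (-150 + R)/(-155 - 130*R)
Z = -11048906384/2944671047 (Z = (-496199 - 247785)/((150 - 1*570)/(5*(31 + 26*570)) + 198281) = -743984/((150 - 570)/(5*(31 + 14820)) + 198281) = -743984/((⅕)*(-420)/14851 + 198281) = -743984/((⅕)*(1/14851)*(-420) + 198281) = -743984/(-84/14851 + 198281) = -743984/2944671047/14851 = -743984*14851/2944671047 = -11048906384/2944671047 ≈ -3.7522)
1/Z = 1/(-11048906384/2944671047) = -2944671047/11048906384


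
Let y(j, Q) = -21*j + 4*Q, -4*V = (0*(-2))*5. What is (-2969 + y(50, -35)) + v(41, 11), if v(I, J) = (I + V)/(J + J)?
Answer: -91457/22 ≈ -4157.1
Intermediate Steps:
V = 0 (V = -0*(-2)*5/4 = -0*5 = -¼*0 = 0)
v(I, J) = I/(2*J) (v(I, J) = (I + 0)/(J + J) = I/((2*J)) = I*(1/(2*J)) = I/(2*J))
(-2969 + y(50, -35)) + v(41, 11) = (-2969 + (-21*50 + 4*(-35))) + (½)*41/11 = (-2969 + (-1050 - 140)) + (½)*41*(1/11) = (-2969 - 1190) + 41/22 = -4159 + 41/22 = -91457/22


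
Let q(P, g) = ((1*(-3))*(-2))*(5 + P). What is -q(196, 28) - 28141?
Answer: -29347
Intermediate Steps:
q(P, g) = 30 + 6*P (q(P, g) = (-3*(-2))*(5 + P) = 6*(5 + P) = 30 + 6*P)
-q(196, 28) - 28141 = -(30 + 6*196) - 28141 = -(30 + 1176) - 28141 = -1*1206 - 28141 = -1206 - 28141 = -29347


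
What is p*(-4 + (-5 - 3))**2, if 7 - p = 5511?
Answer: -792576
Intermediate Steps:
p = -5504 (p = 7 - 1*5511 = 7 - 5511 = -5504)
p*(-4 + (-5 - 3))**2 = -5504*(-4 + (-5 - 3))**2 = -5504*(-4 - 8)**2 = -5504*(-12)**2 = -5504*144 = -792576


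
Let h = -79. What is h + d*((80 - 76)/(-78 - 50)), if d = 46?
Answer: -1287/16 ≈ -80.438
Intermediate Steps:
h + d*((80 - 76)/(-78 - 50)) = -79 + 46*((80 - 76)/(-78 - 50)) = -79 + 46*(4/(-128)) = -79 + 46*(4*(-1/128)) = -79 + 46*(-1/32) = -79 - 23/16 = -1287/16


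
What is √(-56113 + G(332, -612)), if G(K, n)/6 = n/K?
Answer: I*√386638651/83 ≈ 236.91*I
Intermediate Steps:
G(K, n) = 6*n/K (G(K, n) = 6*(n/K) = 6*n/K)
√(-56113 + G(332, -612)) = √(-56113 + 6*(-612)/332) = √(-56113 + 6*(-612)*(1/332)) = √(-56113 - 918/83) = √(-4658297/83) = I*√386638651/83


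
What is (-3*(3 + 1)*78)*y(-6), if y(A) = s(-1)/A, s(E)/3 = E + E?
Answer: -936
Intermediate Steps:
s(E) = 6*E (s(E) = 3*(E + E) = 3*(2*E) = 6*E)
y(A) = -6/A (y(A) = (6*(-1))/A = -6/A)
(-3*(3 + 1)*78)*y(-6) = (-3*(3 + 1)*78)*(-6/(-6)) = (-3*4*78)*(-6*(-1/6)) = -12*78*1 = -936*1 = -936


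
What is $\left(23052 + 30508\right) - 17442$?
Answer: $36118$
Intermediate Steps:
$\left(23052 + 30508\right) - 17442 = 53560 - 17442 = 36118$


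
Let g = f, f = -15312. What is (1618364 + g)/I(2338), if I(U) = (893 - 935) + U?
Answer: 400763/574 ≈ 698.19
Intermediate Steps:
g = -15312
I(U) = -42 + U
(1618364 + g)/I(2338) = (1618364 - 15312)/(-42 + 2338) = 1603052/2296 = 1603052*(1/2296) = 400763/574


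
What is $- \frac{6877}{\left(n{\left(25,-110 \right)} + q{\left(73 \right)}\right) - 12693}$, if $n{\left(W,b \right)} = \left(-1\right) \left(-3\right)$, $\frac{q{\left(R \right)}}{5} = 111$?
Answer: $\frac{6877}{12135} \approx 0.56671$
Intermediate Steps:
$q{\left(R \right)} = 555$ ($q{\left(R \right)} = 5 \cdot 111 = 555$)
$n{\left(W,b \right)} = 3$
$- \frac{6877}{\left(n{\left(25,-110 \right)} + q{\left(73 \right)}\right) - 12693} = - \frac{6877}{\left(3 + 555\right) - 12693} = - \frac{6877}{558 - 12693} = - \frac{6877}{-12135} = \left(-6877\right) \left(- \frac{1}{12135}\right) = \frac{6877}{12135}$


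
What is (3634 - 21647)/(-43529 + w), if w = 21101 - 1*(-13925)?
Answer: 18013/8503 ≈ 2.1184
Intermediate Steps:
w = 35026 (w = 21101 + 13925 = 35026)
(3634 - 21647)/(-43529 + w) = (3634 - 21647)/(-43529 + 35026) = -18013/(-8503) = -18013*(-1/8503) = 18013/8503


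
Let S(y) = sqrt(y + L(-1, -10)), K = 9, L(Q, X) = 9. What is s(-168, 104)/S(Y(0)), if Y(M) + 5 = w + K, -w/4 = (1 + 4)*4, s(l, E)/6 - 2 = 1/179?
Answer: -2154*I*sqrt(67)/11993 ≈ -1.4701*I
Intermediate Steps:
s(l, E) = 2154/179 (s(l, E) = 12 + 6/179 = 2154/179)
w = -80 (w = -4*(1 + 4)*4 = -20*4 = -4*20 = -80)
Y(M) = -76 (Y(M) = -5 + (-80 + 9) = -5 - 71 = -76)
S(y) = sqrt(9 + y) (S(y) = sqrt(y + 9) = sqrt(9 + y))
s(-168, 104)/S(Y(0)) = 2154/(179*(sqrt(9 - 76))) = 2154/(179*(sqrt(-67))) = 2154/(179*((I*sqrt(67)))) = 2154*(-I*sqrt(67)/67)/179 = -2154*I*sqrt(67)/11993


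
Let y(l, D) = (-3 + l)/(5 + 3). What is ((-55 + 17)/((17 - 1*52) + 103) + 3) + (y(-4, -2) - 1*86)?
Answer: -11483/136 ≈ -84.434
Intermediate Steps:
y(l, D) = -3/8 + l/8 (y(l, D) = (-3 + l)/8 = (-3 + l)*(⅛) = -3/8 + l/8)
((-55 + 17)/((17 - 1*52) + 103) + 3) + (y(-4, -2) - 1*86) = ((-55 + 17)/((17 - 1*52) + 103) + 3) + ((-3/8 + (⅛)*(-4)) - 1*86) = (-38/((17 - 52) + 103) + 3) + ((-3/8 - ½) - 86) = (-38/(-35 + 103) + 3) + (-7/8 - 86) = (-38/68 + 3) - 695/8 = (-38*1/68 + 3) - 695/8 = (-19/34 + 3) - 695/8 = 83/34 - 695/8 = -11483/136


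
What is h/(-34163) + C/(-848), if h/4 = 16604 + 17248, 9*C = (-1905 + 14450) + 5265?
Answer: -820938443/130366008 ≈ -6.2972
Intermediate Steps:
C = 17810/9 (C = ((-1905 + 14450) + 5265)/9 = (12545 + 5265)/9 = (⅑)*17810 = 17810/9 ≈ 1978.9)
h = 135408 (h = 4*(16604 + 17248) = 4*33852 = 135408)
h/(-34163) + C/(-848) = 135408/(-34163) + (17810/9)/(-848) = 135408*(-1/34163) + (17810/9)*(-1/848) = -135408/34163 - 8905/3816 = -820938443/130366008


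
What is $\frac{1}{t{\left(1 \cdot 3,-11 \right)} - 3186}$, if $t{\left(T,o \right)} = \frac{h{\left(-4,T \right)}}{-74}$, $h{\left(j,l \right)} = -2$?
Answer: $- \frac{37}{117881} \approx -0.00031388$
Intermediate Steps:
$t{\left(T,o \right)} = \frac{1}{37}$ ($t{\left(T,o \right)} = - \frac{2}{-74} = \left(-2\right) \left(- \frac{1}{74}\right) = \frac{1}{37}$)
$\frac{1}{t{\left(1 \cdot 3,-11 \right)} - 3186} = \frac{1}{\frac{1}{37} - 3186} = \frac{1}{- \frac{117881}{37}} = - \frac{37}{117881}$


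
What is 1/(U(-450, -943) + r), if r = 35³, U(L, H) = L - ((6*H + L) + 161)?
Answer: 1/48372 ≈ 2.0673e-5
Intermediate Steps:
U(L, H) = -161 - 6*H (U(L, H) = L - ((L + 6*H) + 161) = L - (161 + L + 6*H) = L + (-161 - L - 6*H) = -161 - 6*H)
r = 42875
1/(U(-450, -943) + r) = 1/((-161 - 6*(-943)) + 42875) = 1/((-161 + 5658) + 42875) = 1/(5497 + 42875) = 1/48372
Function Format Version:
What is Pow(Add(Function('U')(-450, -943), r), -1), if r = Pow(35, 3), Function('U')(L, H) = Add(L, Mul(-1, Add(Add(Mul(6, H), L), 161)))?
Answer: Rational(1, 48372) ≈ 2.0673e-5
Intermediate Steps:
Function('U')(L, H) = Add(-161, Mul(-6, H)) (Function('U')(L, H) = Add(L, Mul(-1, Add(Add(L, Mul(6, H)), 161))) = Add(L, Mul(-1, Add(161, L, Mul(6, H)))) = Add(L, Add(-161, Mul(-1, L), Mul(-6, H))) = Add(-161, Mul(-6, H)))
r = 42875
Pow(Add(Function('U')(-450, -943), r), -1) = Pow(Add(Add(-161, Mul(-6, -943)), 42875), -1) = Pow(Add(Add(-161, 5658), 42875), -1) = Pow(Add(5497, 42875), -1) = Pow(48372, -1) = Rational(1, 48372)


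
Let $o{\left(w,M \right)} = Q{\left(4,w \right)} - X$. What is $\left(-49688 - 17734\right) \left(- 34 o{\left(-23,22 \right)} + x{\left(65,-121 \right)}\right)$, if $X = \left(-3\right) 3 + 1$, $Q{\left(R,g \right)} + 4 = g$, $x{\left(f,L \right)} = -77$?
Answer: $-38363118$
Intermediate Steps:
$Q{\left(R,g \right)} = -4 + g$
$X = -8$ ($X = -9 + 1 = -8$)
$o{\left(w,M \right)} = 4 + w$ ($o{\left(w,M \right)} = \left(-4 + w\right) - -8 = \left(-4 + w\right) + 8 = 4 + w$)
$\left(-49688 - 17734\right) \left(- 34 o{\left(-23,22 \right)} + x{\left(65,-121 \right)}\right) = \left(-49688 - 17734\right) \left(- 34 \left(4 - 23\right) - 77\right) = - 67422 \left(\left(-34\right) \left(-19\right) - 77\right) = - 67422 \left(646 - 77\right) = \left(-67422\right) 569 = -38363118$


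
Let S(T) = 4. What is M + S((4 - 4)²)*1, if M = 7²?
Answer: 53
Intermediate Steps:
M = 49
M + S((4 - 4)²)*1 = 49 + 4*1 = 49 + 4 = 53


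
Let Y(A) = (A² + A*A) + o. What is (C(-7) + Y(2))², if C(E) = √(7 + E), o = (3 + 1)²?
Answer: 576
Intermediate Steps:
o = 16 (o = 4² = 16)
Y(A) = 16 + 2*A² (Y(A) = (A² + A*A) + 16 = (A² + A²) + 16 = 2*A² + 16 = 16 + 2*A²)
(C(-7) + Y(2))² = (√(7 - 7) + (16 + 2*2²))² = (√0 + (16 + 2*4))² = (0 + (16 + 8))² = (0 + 24)² = 24² = 576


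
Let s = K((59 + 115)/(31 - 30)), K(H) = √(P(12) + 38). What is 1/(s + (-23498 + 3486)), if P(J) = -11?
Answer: -20012/400480117 - 3*√3/400480117 ≈ -4.9983e-5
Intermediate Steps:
K(H) = 3*√3 (K(H) = √(-11 + 38) = √27 = 3*√3)
s = 3*√3 ≈ 5.1962
1/(s + (-23498 + 3486)) = 1/(3*√3 + (-23498 + 3486)) = 1/(3*√3 - 20012) = 1/(-20012 + 3*√3)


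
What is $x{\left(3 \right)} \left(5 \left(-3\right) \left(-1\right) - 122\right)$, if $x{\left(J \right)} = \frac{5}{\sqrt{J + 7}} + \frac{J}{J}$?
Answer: $-107 - \frac{107 \sqrt{10}}{2} \approx -276.18$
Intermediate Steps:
$x{\left(J \right)} = 1 + \frac{5}{\sqrt{7 + J}}$ ($x{\left(J \right)} = \frac{5}{\sqrt{7 + J}} + 1 = 1 + \frac{5}{\sqrt{7 + J}}$)
$x{\left(3 \right)} \left(5 \left(-3\right) \left(-1\right) - 122\right) = \left(1 + \frac{5}{\sqrt{7 + 3}}\right) \left(5 \left(-3\right) \left(-1\right) - 122\right) = \left(1 + \frac{5}{\sqrt{10}}\right) \left(\left(-15\right) \left(-1\right) - 122\right) = \left(1 + 5 \frac{\sqrt{10}}{10}\right) \left(15 - 122\right) = \left(1 + \frac{\sqrt{10}}{2}\right) \left(-107\right) = -107 - \frac{107 \sqrt{10}}{2}$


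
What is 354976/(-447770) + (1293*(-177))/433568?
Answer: -128191662169/97069371680 ≈ -1.3206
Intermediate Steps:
354976/(-447770) + (1293*(-177))/433568 = 354976*(-1/447770) - 228861*1/433568 = -177488/223885 - 228861/433568 = -128191662169/97069371680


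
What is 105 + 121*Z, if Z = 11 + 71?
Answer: 10027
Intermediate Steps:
Z = 82
105 + 121*Z = 105 + 121*82 = 105 + 9922 = 10027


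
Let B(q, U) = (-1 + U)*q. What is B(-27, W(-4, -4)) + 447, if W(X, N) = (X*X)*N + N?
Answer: 2310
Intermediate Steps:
W(X, N) = N + N*X² (W(X, N) = X²*N + N = N*X² + N = N + N*X²)
B(q, U) = q*(-1 + U)
B(-27, W(-4, -4)) + 447 = -27*(-1 - 4*(1 + (-4)²)) + 447 = -27*(-1 - 4*(1 + 16)) + 447 = -27*(-1 - 4*17) + 447 = -27*(-1 - 68) + 447 = -27*(-69) + 447 = 1863 + 447 = 2310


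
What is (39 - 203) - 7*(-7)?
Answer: -115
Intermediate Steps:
(39 - 203) - 7*(-7) = -164 + 49 = -115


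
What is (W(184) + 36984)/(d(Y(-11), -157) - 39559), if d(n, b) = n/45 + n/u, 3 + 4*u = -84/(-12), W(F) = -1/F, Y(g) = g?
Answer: -306227475/327641624 ≈ -0.93464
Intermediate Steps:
u = 1 (u = -3/4 + (-84/(-12))/4 = -3/4 + (-84*(-1/12))/4 = -3/4 + (1/4)*7 = -3/4 + 7/4 = 1)
d(n, b) = 46*n/45 (d(n, b) = n/45 + n/1 = n*(1/45) + n*1 = n/45 + n = 46*n/45)
(W(184) + 36984)/(d(Y(-11), -157) - 39559) = (-1/184 + 36984)/((46/45)*(-11) - 39559) = (-1*1/184 + 36984)/(-506/45 - 39559) = (-1/184 + 36984)/(-1780661/45) = (6805055/184)*(-45/1780661) = -306227475/327641624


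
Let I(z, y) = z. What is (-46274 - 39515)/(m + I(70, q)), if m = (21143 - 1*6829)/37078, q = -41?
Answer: -1590442271/1304887 ≈ -1218.8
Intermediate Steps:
m = 7157/18539 (m = (21143 - 6829)*(1/37078) = 14314*(1/37078) = 7157/18539 ≈ 0.38605)
(-46274 - 39515)/(m + I(70, q)) = (-46274 - 39515)/(7157/18539 + 70) = -85789/1304887/18539 = -85789*18539/1304887 = -1590442271/1304887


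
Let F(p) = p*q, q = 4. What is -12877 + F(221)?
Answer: -11993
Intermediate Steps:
F(p) = 4*p (F(p) = p*4 = 4*p)
-12877 + F(221) = -12877 + 4*221 = -12877 + 884 = -11993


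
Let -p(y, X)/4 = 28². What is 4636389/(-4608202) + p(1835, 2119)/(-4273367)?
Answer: -2828362918613/2813219765162 ≈ -1.0054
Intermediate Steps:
p(y, X) = -3136 (p(y, X) = -4*28² = -4*784 = -3136)
4636389/(-4608202) + p(1835, 2119)/(-4273367) = 4636389/(-4608202) - 3136/(-4273367) = 4636389*(-1/4608202) - 3136*(-1/4273367) = -4636389/4608202 + 448/610481 = -2828362918613/2813219765162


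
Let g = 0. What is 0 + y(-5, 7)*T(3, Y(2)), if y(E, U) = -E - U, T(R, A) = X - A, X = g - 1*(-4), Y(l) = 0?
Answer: -8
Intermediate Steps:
X = 4 (X = 0 - 1*(-4) = 0 + 4 = 4)
T(R, A) = 4 - A
0 + y(-5, 7)*T(3, Y(2)) = 0 + (-1*(-5) - 1*7)*(4 - 1*0) = 0 + (5 - 7)*(4 + 0) = 0 - 2*4 = 0 - 8 = -8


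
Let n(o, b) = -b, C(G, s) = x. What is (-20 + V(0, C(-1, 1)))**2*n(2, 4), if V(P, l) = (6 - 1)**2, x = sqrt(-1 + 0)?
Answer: -100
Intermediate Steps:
x = I (x = sqrt(-1) = I ≈ 1.0*I)
C(G, s) = I
V(P, l) = 25 (V(P, l) = 5**2 = 25)
n(o, b) = -b
(-20 + V(0, C(-1, 1)))**2*n(2, 4) = (-20 + 25)**2*(-1*4) = 5**2*(-4) = 25*(-4) = -100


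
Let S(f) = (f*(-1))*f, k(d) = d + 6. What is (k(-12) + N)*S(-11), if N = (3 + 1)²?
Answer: -1210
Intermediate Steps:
k(d) = 6 + d
S(f) = -f² (S(f) = (-f)*f = -f²)
N = 16 (N = 4² = 16)
(k(-12) + N)*S(-11) = ((6 - 12) + 16)*(-1*(-11)²) = (-6 + 16)*(-1*121) = 10*(-121) = -1210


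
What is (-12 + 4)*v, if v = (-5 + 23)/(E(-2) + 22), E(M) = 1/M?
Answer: -288/43 ≈ -6.6977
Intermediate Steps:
v = 36/43 (v = (-5 + 23)/(1/(-2) + 22) = 18/(-1/2 + 22) = 18/(43/2) = 18*(2/43) = 36/43 ≈ 0.83721)
(-12 + 4)*v = (-12 + 4)*(36/43) = -8*36/43 = -288/43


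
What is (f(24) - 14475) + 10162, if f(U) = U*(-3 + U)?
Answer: -3809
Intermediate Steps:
(f(24) - 14475) + 10162 = (24*(-3 + 24) - 14475) + 10162 = (24*21 - 14475) + 10162 = (504 - 14475) + 10162 = -13971 + 10162 = -3809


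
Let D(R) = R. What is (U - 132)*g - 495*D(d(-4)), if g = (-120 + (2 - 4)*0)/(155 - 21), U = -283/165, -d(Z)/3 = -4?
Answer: -4289528/737 ≈ -5820.3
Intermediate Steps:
d(Z) = 12 (d(Z) = -3*(-4) = 12)
U = -283/165 (U = -283*1/165 = -283/165 ≈ -1.7152)
g = -60/67 (g = (-120 - 2*0)/134 = (-120 + 0)*(1/134) = -120*1/134 = -60/67 ≈ -0.89552)
(U - 132)*g - 495*D(d(-4)) = (-283/165 - 132)*(-60/67) - 495*12 = -22063/165*(-60/67) - 1*5940 = 88252/737 - 5940 = -4289528/737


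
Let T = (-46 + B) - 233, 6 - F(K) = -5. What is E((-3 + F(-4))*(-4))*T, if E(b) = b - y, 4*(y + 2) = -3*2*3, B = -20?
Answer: 15249/2 ≈ 7624.5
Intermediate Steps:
F(K) = 11 (F(K) = 6 - 1*(-5) = 6 + 5 = 11)
y = -13/2 (y = -2 + (-3*2*3)/4 = -2 + (-6*3)/4 = -2 + (¼)*(-18) = -2 - 9/2 = -13/2 ≈ -6.5000)
T = -299 (T = (-46 - 20) - 233 = -66 - 233 = -299)
E(b) = 13/2 + b (E(b) = b - 1*(-13/2) = b + 13/2 = 13/2 + b)
E((-3 + F(-4))*(-4))*T = (13/2 + (-3 + 11)*(-4))*(-299) = (13/2 + 8*(-4))*(-299) = (13/2 - 32)*(-299) = -51/2*(-299) = 15249/2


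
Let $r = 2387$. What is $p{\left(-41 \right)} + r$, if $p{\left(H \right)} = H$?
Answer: $2346$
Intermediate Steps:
$p{\left(-41 \right)} + r = -41 + 2387 = 2346$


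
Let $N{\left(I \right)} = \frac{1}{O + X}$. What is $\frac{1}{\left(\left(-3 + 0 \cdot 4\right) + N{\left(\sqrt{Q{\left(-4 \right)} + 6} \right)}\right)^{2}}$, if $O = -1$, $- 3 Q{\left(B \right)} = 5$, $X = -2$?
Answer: $\frac{9}{100} \approx 0.09$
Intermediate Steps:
$Q{\left(B \right)} = - \frac{5}{3}$ ($Q{\left(B \right)} = \left(- \frac{1}{3}\right) 5 = - \frac{5}{3}$)
$N{\left(I \right)} = - \frac{1}{3}$ ($N{\left(I \right)} = \frac{1}{-1 - 2} = \frac{1}{-3} = - \frac{1}{3}$)
$\frac{1}{\left(\left(-3 + 0 \cdot 4\right) + N{\left(\sqrt{Q{\left(-4 \right)} + 6} \right)}\right)^{2}} = \frac{1}{\left(\left(-3 + 0 \cdot 4\right) - \frac{1}{3}\right)^{2}} = \frac{1}{\left(\left(-3 + 0\right) - \frac{1}{3}\right)^{2}} = \frac{1}{\left(-3 - \frac{1}{3}\right)^{2}} = \frac{1}{\left(- \frac{10}{3}\right)^{2}} = \frac{1}{\frac{100}{9}} = \frac{9}{100}$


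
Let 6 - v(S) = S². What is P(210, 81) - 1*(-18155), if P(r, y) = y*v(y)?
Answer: -512800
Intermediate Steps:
v(S) = 6 - S²
P(r, y) = y*(6 - y²)
P(210, 81) - 1*(-18155) = 81*(6 - 1*81²) - 1*(-18155) = 81*(6 - 1*6561) + 18155 = 81*(6 - 6561) + 18155 = 81*(-6555) + 18155 = -530955 + 18155 = -512800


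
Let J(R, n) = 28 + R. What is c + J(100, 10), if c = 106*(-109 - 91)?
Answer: -21072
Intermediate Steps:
c = -21200 (c = 106*(-200) = -21200)
c + J(100, 10) = -21200 + (28 + 100) = -21200 + 128 = -21072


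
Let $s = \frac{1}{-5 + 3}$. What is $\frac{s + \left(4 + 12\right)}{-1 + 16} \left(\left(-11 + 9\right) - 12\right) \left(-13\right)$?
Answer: $\frac{2821}{15} \approx 188.07$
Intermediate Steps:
$s = - \frac{1}{2}$ ($s = \frac{1}{-2} = - \frac{1}{2} \approx -0.5$)
$\frac{s + \left(4 + 12\right)}{-1 + 16} \left(\left(-11 + 9\right) - 12\right) \left(-13\right) = \frac{- \frac{1}{2} + \left(4 + 12\right)}{-1 + 16} \left(\left(-11 + 9\right) - 12\right) \left(-13\right) = \frac{- \frac{1}{2} + 16}{15} \left(-2 - 12\right) \left(-13\right) = \frac{31}{2} \cdot \frac{1}{15} \left(-14\right) \left(-13\right) = \frac{31}{30} \left(-14\right) \left(-13\right) = \left(- \frac{217}{15}\right) \left(-13\right) = \frac{2821}{15}$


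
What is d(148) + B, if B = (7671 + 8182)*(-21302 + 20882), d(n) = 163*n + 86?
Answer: -6634050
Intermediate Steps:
d(n) = 86 + 163*n
B = -6658260 (B = 15853*(-420) = -6658260)
d(148) + B = (86 + 163*148) - 6658260 = (86 + 24124) - 6658260 = 24210 - 6658260 = -6634050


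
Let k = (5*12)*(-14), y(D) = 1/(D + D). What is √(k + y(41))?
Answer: I*√5648078/82 ≈ 28.983*I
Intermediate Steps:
y(D) = 1/(2*D)
k = -840 (k = 60*(-14) = -840)
√(k + y(41)) = √(-840 + (½)/41) = √(-840 + (½)*(1/41)) = √(-840 + 1/82) = √(-68879/82) = I*√5648078/82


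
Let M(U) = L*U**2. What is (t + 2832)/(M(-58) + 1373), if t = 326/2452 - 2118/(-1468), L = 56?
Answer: 637472366/42689822047 ≈ 0.014933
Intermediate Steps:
M(U) = 56*U**2
t = 354494/224971 (t = 326*(1/2452) - 2118*(-1/1468) = 163/1226 + 1059/734 = 354494/224971 ≈ 1.5757)
(t + 2832)/(M(-58) + 1373) = (354494/224971 + 2832)/(56*(-58)**2 + 1373) = 637472366/(224971*(56*3364 + 1373)) = 637472366/(224971*(188384 + 1373)) = (637472366/224971)/189757 = (637472366/224971)*(1/189757) = 637472366/42689822047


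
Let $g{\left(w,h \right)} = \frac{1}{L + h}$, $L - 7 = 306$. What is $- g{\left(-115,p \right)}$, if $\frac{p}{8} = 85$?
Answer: $- \frac{1}{993} \approx -0.0010071$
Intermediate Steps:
$p = 680$ ($p = 8 \cdot 85 = 680$)
$L = 313$ ($L = 7 + 306 = 313$)
$g{\left(w,h \right)} = \frac{1}{313 + h}$
$- g{\left(-115,p \right)} = - \frac{1}{313 + 680} = - \frac{1}{993}$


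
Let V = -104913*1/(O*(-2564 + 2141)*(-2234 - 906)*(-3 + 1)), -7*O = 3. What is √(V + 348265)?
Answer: √68266437138743370/442740 ≈ 590.14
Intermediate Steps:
O = -3/7 (O = -⅐*3 = -3/7 ≈ -0.42857)
V = -81599/885480 (V = -104913*(-7/(3*(-2564 + 2141)*(-2234 - 906)*(-3 + 1))) = -104913/((-3/7*(-2))*(-423*(-3140))) = -104913/((6/7)*1328220) = -104913/7969320/7 = -104913*7/7969320 = -81599/885480 ≈ -0.092152)
√(V + 348265) = √(-81599/885480 + 348265) = √(308381610601/885480) = √68266437138743370/442740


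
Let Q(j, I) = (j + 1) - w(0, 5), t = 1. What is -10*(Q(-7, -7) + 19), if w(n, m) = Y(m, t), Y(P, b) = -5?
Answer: -180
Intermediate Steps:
w(n, m) = -5
Q(j, I) = 6 + j (Q(j, I) = (j + 1) - 1*(-5) = (1 + j) + 5 = 6 + j)
-10*(Q(-7, -7) + 19) = -10*((6 - 7) + 19) = -10*(-1 + 19) = -10*18 = -180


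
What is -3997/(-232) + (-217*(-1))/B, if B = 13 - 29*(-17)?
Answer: 1036413/58696 ≈ 17.657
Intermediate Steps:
B = 506 (B = 13 + 493 = 506)
-3997/(-232) + (-217*(-1))/B = -3997/(-232) - 217*(-1)/506 = -3997*(-1/232) + 217*(1/506) = 3997/232 + 217/506 = 1036413/58696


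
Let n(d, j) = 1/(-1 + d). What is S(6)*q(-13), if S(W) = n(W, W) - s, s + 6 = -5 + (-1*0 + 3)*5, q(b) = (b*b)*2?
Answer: -6422/5 ≈ -1284.4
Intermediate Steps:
q(b) = 2*b² (q(b) = b²*2 = 2*b²)
s = 4 (s = -6 + (-5 + (-1*0 + 3)*5) = -6 + (-5 + (0 + 3)*5) = -6 + (-5 + 3*5) = -6 + (-5 + 15) = -6 + 10 = 4)
S(W) = -4 + 1/(-1 + W) (S(W) = 1/(-1 + W) - 1*4 = 1/(-1 + W) - 4 = -4 + 1/(-1 + W))
S(6)*q(-13) = ((5 - 4*6)/(-1 + 6))*(2*(-13)²) = ((5 - 24)/5)*(2*169) = ((⅕)*(-19))*338 = -19/5*338 = -6422/5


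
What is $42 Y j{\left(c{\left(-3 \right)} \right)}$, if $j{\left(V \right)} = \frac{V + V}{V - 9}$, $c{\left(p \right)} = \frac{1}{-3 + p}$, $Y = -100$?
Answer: $- \frac{1680}{11} \approx -152.73$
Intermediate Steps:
$j{\left(V \right)} = \frac{2 V}{-9 + V}$
$42 Y j{\left(c{\left(-3 \right)} \right)} = 42 \left(-100\right) \frac{2}{\left(-3 - 3\right) \left(-9 + \frac{1}{-3 - 3}\right)} = - 4200 \frac{2}{\left(-6\right) \left(-9 + \frac{1}{-6}\right)} = - 4200 \cdot 2 \left(- \frac{1}{6}\right) \frac{1}{-9 - \frac{1}{6}} = - 4200 \cdot 2 \left(- \frac{1}{6}\right) \frac{1}{- \frac{55}{6}} = - 4200 \cdot 2 \left(- \frac{1}{6}\right) \left(- \frac{6}{55}\right) = \left(-4200\right) \frac{2}{55} = - \frac{1680}{11}$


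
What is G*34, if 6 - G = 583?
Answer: -19618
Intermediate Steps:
G = -577 (G = 6 - 1*583 = 6 - 583 = -577)
G*34 = -577*34 = -19618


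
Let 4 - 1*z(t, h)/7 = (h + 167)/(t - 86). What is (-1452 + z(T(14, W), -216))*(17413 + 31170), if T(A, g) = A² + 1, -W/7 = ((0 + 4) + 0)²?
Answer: -7662559343/111 ≈ -6.9032e+7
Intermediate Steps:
W = -112 (W = -7*((0 + 4) + 0)² = -7*(4 + 0)² = -7*4² = -7*16 = -112)
T(A, g) = 1 + A²
z(t, h) = 28 - 7*(167 + h)/(-86 + t) (z(t, h) = 28 - 7*(h + 167)/(t - 86) = 28 - 7*(167 + h)/(-86 + t))
(-1452 + z(T(14, W), -216))*(17413 + 31170) = (-1452 + 7*(-511 - 1*(-216) + 4*(1 + 14²))/(-86 + (1 + 14²)))*(17413 + 31170) = (-1452 + 7*(-511 + 216 + 4*(1 + 196))/(-86 + (1 + 196)))*48583 = (-1452 + 7*(-511 + 216 + 4*197)/(-86 + 197))*48583 = (-1452 + 7*(-511 + 216 + 788)/111)*48583 = (-1452 + 7*(1/111)*493)*48583 = (-1452 + 3451/111)*48583 = -157721/111*48583 = -7662559343/111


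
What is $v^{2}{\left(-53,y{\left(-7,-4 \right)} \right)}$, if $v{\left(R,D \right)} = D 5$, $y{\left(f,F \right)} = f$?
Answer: $1225$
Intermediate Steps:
$v{\left(R,D \right)} = 5 D$
$v^{2}{\left(-53,y{\left(-7,-4 \right)} \right)} = \left(5 \left(-7\right)\right)^{2} = \left(-35\right)^{2} = 1225$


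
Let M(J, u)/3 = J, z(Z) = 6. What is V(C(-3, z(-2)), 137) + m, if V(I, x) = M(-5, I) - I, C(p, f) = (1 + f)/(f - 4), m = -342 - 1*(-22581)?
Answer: 44441/2 ≈ 22221.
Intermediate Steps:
m = 22239 (m = -342 + 22581 = 22239)
C(p, f) = (1 + f)/(-4 + f)
M(J, u) = 3*J
V(I, x) = -15 - I (V(I, x) = 3*(-5) - I = -15 - I)
V(C(-3, z(-2)), 137) + m = (-15 - (1 + 6)/(-4 + 6)) + 22239 = (-15 - 7/2) + 22239 = -37/2 + 22239 = 44441/2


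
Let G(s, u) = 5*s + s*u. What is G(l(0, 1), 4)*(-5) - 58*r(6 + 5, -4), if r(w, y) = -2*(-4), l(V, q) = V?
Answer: -464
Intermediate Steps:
r(w, y) = 8
G(l(0, 1), 4)*(-5) - 58*r(6 + 5, -4) = (0*(5 + 4))*(-5) - 58*8 = (0*9)*(-5) - 464 = 0*(-5) - 464 = 0 - 464 = -464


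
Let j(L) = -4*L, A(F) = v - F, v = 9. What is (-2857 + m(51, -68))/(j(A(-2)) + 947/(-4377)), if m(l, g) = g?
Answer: 2560545/38707 ≈ 66.152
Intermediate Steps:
A(F) = 9 - F
(-2857 + m(51, -68))/(j(A(-2)) + 947/(-4377)) = (-2857 - 68)/(-4*(9 - 1*(-2)) + 947/(-4377)) = -2925/(-4*(9 + 2) + 947*(-1/4377)) = -2925/(-4*11 - 947/4377) = -2925/(-44 - 947/4377) = -2925/(-193535/4377) = -2925*(-4377/193535) = 2560545/38707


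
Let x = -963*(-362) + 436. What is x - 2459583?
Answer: -2110541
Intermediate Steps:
x = 349042 (x = 348606 + 436 = 349042)
x - 2459583 = 349042 - 2459583 = -2110541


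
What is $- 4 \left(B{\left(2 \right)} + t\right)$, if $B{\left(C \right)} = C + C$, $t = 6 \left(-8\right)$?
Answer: $176$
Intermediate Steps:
$t = -48$
$B{\left(C \right)} = 2 C$
$- 4 \left(B{\left(2 \right)} + t\right) = - 4 \left(2 \cdot 2 - 48\right) = - 4 \left(4 - 48\right) = \left(-4\right) \left(-44\right) = 176$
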